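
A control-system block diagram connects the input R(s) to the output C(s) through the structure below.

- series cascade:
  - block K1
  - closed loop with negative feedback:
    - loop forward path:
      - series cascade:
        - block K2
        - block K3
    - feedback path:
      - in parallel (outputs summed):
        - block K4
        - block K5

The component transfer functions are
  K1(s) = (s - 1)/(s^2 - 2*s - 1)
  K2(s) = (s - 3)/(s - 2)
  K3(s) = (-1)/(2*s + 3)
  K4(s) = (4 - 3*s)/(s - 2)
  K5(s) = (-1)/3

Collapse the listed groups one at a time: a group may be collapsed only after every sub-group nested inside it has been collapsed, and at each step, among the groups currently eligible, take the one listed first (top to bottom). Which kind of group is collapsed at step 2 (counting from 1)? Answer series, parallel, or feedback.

1. combine K2, K3 in series
2. parallel reduction of K4, K5
3. reduce the feedback loop with forward (K2*K3) and return (K4+K5)
4. multiply K1, [(K2*K3)/(1+(K2*K3)*(K4+K5))] (series)
Step 2: parallel.

Final answer: parallel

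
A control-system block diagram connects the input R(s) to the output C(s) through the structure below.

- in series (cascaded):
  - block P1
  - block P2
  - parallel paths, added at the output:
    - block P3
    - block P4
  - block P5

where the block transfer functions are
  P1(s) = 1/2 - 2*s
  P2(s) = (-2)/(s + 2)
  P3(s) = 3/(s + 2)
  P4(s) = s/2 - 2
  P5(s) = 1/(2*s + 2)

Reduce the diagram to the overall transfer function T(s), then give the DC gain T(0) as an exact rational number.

[1] combine P3, P4 in parallel -> (s^2 - 2*s - 2)/(2*s + 4)
[2] multiply P1, P2, (P3+P4), P5 (series) -> (4*s^3 - 9*s^2 - 6*s + 2)/(4*s^3 + 20*s^2 + 32*s + 16)
DC gain: substitute s = 0 into T(s) from step 2: T(0) = 2/16 = 1/8.

Hence the answer: 1/8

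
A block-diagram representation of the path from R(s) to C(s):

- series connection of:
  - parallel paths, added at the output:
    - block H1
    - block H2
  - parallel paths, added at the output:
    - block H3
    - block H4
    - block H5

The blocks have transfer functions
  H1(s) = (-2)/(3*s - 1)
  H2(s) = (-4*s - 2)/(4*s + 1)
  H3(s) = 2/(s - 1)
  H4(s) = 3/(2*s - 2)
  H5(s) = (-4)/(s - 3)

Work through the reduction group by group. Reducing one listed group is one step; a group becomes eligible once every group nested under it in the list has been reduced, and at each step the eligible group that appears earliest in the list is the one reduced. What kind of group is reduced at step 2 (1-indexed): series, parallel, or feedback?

Answer: parallel

Working:
(1) sum the parallel branches H1, H2
(2) reduce the parallel group H3, H4, H5
(3) reduce the series chain (H1+H2), (H3+H4+H5)
The group at step 2 is a parallel group.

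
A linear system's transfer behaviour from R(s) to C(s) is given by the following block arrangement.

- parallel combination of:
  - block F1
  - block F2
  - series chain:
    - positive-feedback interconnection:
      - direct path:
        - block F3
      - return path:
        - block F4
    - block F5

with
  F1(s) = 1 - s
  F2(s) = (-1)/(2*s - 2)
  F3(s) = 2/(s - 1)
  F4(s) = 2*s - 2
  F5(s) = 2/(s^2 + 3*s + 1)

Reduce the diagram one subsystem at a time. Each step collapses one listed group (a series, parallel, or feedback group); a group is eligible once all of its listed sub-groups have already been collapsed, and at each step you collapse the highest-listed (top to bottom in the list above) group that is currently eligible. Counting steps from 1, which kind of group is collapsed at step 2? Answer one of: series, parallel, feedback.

Step 1: collapse the loop (F3 forward, F4 return)
Step 2: combine [F3/(1-F3*F4)], F5 in series
Step 3: reduce the parallel group F1, F2, ([F3/(1-F3*F4)]*F5)
Step 2 collapses a series group.

Therefore the answer is series.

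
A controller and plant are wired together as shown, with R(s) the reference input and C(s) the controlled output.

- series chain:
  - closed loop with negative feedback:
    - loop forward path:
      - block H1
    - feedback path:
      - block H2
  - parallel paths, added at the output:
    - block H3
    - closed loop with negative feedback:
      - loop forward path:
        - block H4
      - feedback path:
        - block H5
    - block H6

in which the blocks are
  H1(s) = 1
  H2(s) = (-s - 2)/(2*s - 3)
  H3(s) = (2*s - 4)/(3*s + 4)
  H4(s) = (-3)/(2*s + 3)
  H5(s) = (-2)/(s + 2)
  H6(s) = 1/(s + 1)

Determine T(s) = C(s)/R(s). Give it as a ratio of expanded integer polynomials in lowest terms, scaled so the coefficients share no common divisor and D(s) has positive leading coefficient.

1. apply the feedback formula to H1, H2 = (2*s - 3)/(s - 5)
2. close the feedback loop around H4, H5 = (-3*s - 6)/(2*s^2 + 7*s + 12)
3. sum the parallel branches H3, [H4/(1+H4*H5)], H6 = (4*s^4 + 7*s^3 - 8*s^2 - 42*s - 24)/(6*s^4 + 35*s^3 + 93*s^2 + 112*s + 48)
4. combine [H1/(1+H1*H2)], (H3+[H4/(1+H4*H5)]+H6) in series: this yields T(s), and no further normalization is needed

Final answer: (8*s^5 + 2*s^4 - 37*s^3 - 60*s^2 + 78*s + 72)/(6*s^5 + 5*s^4 - 82*s^3 - 353*s^2 - 512*s - 240)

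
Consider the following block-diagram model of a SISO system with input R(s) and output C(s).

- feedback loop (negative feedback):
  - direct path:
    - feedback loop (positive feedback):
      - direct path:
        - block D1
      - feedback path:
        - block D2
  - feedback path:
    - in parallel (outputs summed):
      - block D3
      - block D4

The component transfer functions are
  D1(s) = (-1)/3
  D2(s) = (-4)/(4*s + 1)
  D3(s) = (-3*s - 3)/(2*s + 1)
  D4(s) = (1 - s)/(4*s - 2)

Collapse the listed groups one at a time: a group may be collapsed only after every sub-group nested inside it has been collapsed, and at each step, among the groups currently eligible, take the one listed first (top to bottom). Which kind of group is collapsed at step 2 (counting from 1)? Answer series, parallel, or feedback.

Answer: parallel

Working:
Step 1 - apply the feedback formula to D1, D2
Step 2 - add D3, D4 (parallel)
Step 3 - collapse the loop ([D1/(1-D1*D2)] forward, (D3+D4) return)
Step 2: parallel.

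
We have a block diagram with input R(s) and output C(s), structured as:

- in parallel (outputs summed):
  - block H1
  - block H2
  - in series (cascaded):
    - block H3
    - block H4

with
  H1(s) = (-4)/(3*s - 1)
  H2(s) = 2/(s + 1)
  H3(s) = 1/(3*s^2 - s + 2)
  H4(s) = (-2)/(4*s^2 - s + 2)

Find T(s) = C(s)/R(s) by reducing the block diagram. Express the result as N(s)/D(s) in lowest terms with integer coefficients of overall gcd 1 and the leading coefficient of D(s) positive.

Reducing step by step:

Step 1: multiply H3, H4 (series): (-2)/(12*s^4 - 7*s^3 + 15*s^2 - 4*s + 4)
Step 2: parallel reduction of H1, H2, (H3*H4), giving the overall T(s)

Answer: (24*s^5 - 86*s^4 + 72*s^3 - 104*s^2 + 28*s - 22)/(36*s^6 + 3*s^5 + 19*s^4 + 25*s^3 - 11*s^2 + 12*s - 4)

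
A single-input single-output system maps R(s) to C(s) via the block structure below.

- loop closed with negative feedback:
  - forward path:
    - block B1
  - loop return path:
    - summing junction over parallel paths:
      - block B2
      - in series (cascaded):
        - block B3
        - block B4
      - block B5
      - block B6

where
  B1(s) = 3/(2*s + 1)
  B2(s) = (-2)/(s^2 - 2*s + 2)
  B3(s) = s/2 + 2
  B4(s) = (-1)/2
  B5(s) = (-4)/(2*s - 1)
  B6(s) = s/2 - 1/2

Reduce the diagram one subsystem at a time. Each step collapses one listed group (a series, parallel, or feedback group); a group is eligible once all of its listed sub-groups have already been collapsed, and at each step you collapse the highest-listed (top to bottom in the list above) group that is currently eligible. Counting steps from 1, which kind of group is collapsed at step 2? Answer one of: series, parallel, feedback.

(1) multiply B3, B4 (series)
(2) sum the parallel branches B2, (B3*B4), B5, B6
(3) close the feedback loop around B1, (B2+(B3*B4)+B5+B6)
The group at step 2 is a parallel group.

Answer: parallel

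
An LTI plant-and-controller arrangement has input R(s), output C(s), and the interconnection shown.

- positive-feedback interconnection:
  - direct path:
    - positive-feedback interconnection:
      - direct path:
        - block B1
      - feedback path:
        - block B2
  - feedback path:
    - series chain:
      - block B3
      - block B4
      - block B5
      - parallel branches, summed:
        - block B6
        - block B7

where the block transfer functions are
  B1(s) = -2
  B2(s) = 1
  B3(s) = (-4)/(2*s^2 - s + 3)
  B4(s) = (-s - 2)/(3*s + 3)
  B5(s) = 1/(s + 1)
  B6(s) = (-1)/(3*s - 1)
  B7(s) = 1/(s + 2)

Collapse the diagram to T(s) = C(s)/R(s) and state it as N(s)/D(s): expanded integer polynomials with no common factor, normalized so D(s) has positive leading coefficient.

Step 1. feedback reduction of B1, B2 gives (-2)/3
Step 2. parallel reduction of B6, B7 gives (2*s - 3)/(3*s^2 + 5*s - 2)
Step 3. series reduction of B3, B4, B5, (B6+B7) gives (8*s - 12)/(18*s^5 + 21*s^4 + 18*s^3 + 36*s^2 + 12*s - 9)
Step 4. feedback reduction of [B1/(1-B1*B2)], (B3*B4*B5*(B6+B7)) - this is the overall T(s), already in the required normalized form

Therefore the answer is (-36*s^5 - 42*s^4 - 36*s^3 - 72*s^2 - 24*s + 18)/(54*s^5 + 63*s^4 + 54*s^3 + 108*s^2 + 52*s - 51).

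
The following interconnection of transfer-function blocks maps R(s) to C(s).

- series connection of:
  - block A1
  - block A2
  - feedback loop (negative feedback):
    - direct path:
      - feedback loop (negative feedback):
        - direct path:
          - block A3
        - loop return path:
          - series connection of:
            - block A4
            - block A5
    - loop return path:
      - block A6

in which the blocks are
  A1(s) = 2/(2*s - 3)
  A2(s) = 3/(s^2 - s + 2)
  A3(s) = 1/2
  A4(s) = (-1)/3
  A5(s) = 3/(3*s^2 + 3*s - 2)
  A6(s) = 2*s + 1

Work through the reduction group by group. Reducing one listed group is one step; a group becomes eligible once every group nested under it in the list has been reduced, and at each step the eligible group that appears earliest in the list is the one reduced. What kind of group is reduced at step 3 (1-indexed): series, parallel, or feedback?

Step 1: combine A4, A5 in series
Step 2: apply the feedback formula to A3, (A4*A5)
Step 3: collapse the loop ([A3/(1+A3*(A4*A5))] forward, A6 return)
Step 4: cascade A1, A2, [[A3/(1+A3*(A4*A5))]/(1+[A3/(1+A3*(A4*A5))]*A6)]
At step 3 the group reduced is feedback.

Answer: feedback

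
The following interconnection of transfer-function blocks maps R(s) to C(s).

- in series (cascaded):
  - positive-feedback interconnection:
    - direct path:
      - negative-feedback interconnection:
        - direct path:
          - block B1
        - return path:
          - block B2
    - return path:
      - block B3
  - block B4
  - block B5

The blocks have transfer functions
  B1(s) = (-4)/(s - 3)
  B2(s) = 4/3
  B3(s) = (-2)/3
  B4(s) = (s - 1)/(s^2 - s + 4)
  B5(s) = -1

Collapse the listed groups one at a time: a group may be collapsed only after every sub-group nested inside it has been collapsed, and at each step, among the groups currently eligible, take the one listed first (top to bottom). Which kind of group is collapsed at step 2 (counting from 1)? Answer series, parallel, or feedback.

Reducing step by step:

Step 1: collapse the loop (B1 forward, B2 return)
Step 2: feedback reduction of [B1/(1+B1*B2)], B3
Step 3: reduce the series chain [[B1/(1+B1*B2)]/(1-[B1/(1+B1*B2)]*B3)], B4, B5
Step 2: feedback.

Answer: feedback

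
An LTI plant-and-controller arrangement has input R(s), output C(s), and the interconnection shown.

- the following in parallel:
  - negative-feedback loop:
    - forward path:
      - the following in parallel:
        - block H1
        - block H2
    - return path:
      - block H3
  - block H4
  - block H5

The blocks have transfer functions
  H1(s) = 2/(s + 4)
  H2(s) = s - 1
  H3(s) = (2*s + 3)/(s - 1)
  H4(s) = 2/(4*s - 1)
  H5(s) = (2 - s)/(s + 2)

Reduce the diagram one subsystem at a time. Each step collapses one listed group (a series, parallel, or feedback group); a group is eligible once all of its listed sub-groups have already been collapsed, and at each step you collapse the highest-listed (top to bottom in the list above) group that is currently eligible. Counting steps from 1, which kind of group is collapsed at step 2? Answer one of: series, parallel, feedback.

1. combine H1, H2 in parallel
2. collapse the loop ((H1+H2) forward, H3 return)
3. sum the parallel branches [(H1+H2)/(1+(H1+H2)*H3)], H4, H5
So the answer for step 2 is feedback.

Therefore the answer is feedback.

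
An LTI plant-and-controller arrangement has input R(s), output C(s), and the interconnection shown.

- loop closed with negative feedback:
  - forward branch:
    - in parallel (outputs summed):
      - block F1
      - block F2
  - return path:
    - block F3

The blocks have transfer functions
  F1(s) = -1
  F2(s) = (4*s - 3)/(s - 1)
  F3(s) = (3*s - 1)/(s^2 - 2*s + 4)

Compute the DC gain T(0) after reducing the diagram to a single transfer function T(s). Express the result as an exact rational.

1. sum the parallel branches F1, F2 -> (3*s - 2)/(s - 1)
2. feedback reduction of (F1+F2), F3 -> (3*s^3 - 8*s^2 + 16*s - 8)/(s^3 + 6*s^2 - 3*s - 2)
That last expression is T(s); at s = 0 only the constant terms survive, so T(0) = -8/(-2) = 4.

Answer: 4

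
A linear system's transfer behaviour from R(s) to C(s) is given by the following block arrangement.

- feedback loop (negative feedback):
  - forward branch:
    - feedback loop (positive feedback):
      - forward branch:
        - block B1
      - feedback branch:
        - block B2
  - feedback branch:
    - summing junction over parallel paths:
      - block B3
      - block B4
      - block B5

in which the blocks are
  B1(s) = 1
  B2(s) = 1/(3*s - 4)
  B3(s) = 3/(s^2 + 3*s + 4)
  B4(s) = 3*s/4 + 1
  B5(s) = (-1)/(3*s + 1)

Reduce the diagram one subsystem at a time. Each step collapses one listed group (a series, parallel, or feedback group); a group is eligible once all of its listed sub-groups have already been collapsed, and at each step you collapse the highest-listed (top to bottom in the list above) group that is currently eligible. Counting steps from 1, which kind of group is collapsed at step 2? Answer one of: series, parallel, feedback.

Step 1 - feedback reduction of B1, B2
Step 2 - add B3, B4, B5 (parallel)
Step 3 - reduce the feedback loop with forward [B1/(1-B1*B2)] and return (B3+B4+B5)
At step 2 the group reduced is parallel.

Final answer: parallel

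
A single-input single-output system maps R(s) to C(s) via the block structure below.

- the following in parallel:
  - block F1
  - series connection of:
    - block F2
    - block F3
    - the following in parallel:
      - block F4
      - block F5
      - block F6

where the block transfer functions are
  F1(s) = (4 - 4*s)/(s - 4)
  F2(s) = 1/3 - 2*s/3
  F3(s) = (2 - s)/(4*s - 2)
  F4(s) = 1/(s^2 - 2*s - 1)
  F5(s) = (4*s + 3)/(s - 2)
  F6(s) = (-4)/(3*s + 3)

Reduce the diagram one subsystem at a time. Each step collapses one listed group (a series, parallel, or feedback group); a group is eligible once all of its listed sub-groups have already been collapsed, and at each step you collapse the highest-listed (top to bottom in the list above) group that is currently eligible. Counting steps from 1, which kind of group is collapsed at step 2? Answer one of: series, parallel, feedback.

Answer: series

Working:
[1] add F4, F5, F6 (parallel)
[2] multiply F2, F3, (F4+F5+F6) (series)
[3] parallel reduction of F1, (F2*F3*(F4+F5+F6))
At step 2 the group reduced is series.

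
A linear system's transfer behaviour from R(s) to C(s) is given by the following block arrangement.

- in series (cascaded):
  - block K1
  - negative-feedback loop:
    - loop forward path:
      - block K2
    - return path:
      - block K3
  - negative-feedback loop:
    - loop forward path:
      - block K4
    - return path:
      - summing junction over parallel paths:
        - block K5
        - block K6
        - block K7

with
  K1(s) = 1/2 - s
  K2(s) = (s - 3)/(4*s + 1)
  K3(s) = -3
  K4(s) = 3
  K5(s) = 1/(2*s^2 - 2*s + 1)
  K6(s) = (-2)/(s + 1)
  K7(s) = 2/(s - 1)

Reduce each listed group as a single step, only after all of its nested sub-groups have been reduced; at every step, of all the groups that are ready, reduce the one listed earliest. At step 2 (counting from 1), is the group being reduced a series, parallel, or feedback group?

Step 1: close the feedback loop around K2, K3
Step 2: sum the parallel branches K5, K6, K7
Step 3: feedback reduction of K4, (K5+K6+K7)
Step 4: reduce the series chain K1, [K2/(1+K2*K3)], [K4/(1+K4*(K5+K6+K7))]
Step 2 collapses a parallel group.

Final answer: parallel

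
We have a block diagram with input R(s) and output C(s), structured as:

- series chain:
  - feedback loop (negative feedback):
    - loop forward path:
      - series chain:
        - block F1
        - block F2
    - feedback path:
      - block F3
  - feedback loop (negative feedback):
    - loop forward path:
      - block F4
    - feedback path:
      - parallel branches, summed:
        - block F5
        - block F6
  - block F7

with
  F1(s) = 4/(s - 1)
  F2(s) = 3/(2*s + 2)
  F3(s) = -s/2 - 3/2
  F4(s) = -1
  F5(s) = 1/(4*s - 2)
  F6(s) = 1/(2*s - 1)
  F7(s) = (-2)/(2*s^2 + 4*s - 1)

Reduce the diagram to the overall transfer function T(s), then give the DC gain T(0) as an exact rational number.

Step 1 - combine F1, F2 in series; result 6/(s^2 - 1)
Step 2 - reduce the feedback loop with forward (F1*F2) and return F3; result 6/(s^2 - 3*s - 10)
Step 3 - sum the parallel branches F5, F6; result 3/(4*s - 2)
Step 4 - apply the feedback formula to F4, (F5+F6); result (2 - 4*s)/(4*s - 5)
Step 5 - series reduction of [(F1*F2)/(1+(F1*F2)*F3)], [F4/(1+F4*(F5+F6))], F7; result (48*s - 24)/(8*s^5 - 18*s^4 - 122*s^3 + 17*s^2 + 225*s - 50)
The step-5 result is T(s). Setting s = 0: T(0) = -24/(-50) = 12/25.

Answer: 12/25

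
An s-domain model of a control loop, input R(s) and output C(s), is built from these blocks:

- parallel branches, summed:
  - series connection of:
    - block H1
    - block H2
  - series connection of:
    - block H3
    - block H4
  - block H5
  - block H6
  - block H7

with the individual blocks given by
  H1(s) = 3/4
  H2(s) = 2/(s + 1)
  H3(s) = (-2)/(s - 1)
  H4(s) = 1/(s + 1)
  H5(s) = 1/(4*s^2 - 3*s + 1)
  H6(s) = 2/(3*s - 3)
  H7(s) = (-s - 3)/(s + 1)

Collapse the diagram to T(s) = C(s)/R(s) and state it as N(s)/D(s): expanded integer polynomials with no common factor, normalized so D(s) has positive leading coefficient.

[1] multiply H1, H2 (series) -> 3/(2*s + 2)
[2] multiply H3, H4 (series) -> (-2)/(s^2 - 1)
[3] sum the parallel branches (H1*H2), (H3*H4), H5, H6, H7, giving the overall T(s)

Answer: (-24*s^4 + 22*s^3 + s^2 - 2*s - 5)/(24*s^4 - 18*s^3 - 18*s^2 + 18*s - 6)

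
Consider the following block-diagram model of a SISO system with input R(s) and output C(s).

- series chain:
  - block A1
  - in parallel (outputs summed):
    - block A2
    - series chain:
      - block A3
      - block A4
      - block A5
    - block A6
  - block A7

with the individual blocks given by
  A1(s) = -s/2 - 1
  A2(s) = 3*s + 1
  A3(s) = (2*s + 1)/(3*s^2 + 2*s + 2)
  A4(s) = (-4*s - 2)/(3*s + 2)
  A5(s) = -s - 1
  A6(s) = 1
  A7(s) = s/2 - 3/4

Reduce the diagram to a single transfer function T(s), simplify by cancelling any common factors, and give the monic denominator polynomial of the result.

[1] multiply A3, A4, A5 (series); result (8*s^3 + 16*s^2 + 10*s + 2)/(9*s^3 + 12*s^2 + 10*s + 4)
[2] parallel reduction of A2, (A3*A4*A5), A6; result (27*s^4 + 62*s^3 + 70*s^2 + 42*s + 10)/(9*s^3 + 12*s^2 + 10*s + 4)
[3] reduce the series chain A1, (A2+(A3*A4*A5)+A6), A7; result (-54*s^6 - 151*s^5 - 40*s^4 + 218*s^3 + 358*s^2 + 242*s + 60)/(72*s^3 + 96*s^2 + 80*s + 32)
The result of step 3 is T(s) in lowest terms. Its denominator has leading coefficient 72; dividing the denominator through by 72 makes it monic.

Hence the answer: s^3 + 4*s^2/3 + 10*s/9 + 4/9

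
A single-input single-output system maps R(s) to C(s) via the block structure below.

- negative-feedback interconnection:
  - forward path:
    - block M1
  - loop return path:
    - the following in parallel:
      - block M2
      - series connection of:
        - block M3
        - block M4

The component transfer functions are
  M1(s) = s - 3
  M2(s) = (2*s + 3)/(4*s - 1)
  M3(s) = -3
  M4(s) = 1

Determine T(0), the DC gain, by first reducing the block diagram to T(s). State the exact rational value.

[1] multiply M3, M4 (series) = -3
[2] combine M2, (M3*M4) in parallel = (6 - 10*s)/(4*s - 1)
[3] collapse the loop (M1 forward, (M2+(M3*M4)) return) = (-4*s^2 + 13*s - 3)/(10*s^2 - 40*s + 19)
That last expression is T(s); at s = 0 only the constant terms survive, so T(0) = -3/19.

Hence the answer: -3/19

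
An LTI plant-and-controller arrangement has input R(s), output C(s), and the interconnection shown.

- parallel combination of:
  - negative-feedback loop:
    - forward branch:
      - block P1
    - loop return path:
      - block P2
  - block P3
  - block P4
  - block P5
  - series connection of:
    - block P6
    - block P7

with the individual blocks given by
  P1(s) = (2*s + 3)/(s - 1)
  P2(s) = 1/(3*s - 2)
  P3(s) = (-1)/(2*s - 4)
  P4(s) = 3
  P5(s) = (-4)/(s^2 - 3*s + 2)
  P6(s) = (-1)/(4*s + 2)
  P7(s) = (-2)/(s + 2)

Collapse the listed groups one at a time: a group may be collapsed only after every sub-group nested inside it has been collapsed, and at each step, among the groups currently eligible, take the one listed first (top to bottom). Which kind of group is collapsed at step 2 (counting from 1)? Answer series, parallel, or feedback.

The answer is series.

Reasoning:
1. reduce the feedback loop with forward P1 and return P2
2. cascade P6, P7
3. add [P1/(1+P1*P2)], P3, P4, P5, (P6*P7) (parallel)
At step 2 the group reduced is series.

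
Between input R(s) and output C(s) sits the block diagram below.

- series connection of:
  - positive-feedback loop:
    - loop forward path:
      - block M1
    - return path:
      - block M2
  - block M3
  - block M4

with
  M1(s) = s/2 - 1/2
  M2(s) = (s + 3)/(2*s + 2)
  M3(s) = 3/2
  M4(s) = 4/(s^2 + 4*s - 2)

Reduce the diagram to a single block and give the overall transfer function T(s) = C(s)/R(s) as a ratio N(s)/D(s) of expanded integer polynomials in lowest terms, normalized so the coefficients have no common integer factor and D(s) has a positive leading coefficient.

1. collapse the loop (M1 forward, M2 return) -> (2 - 2*s^2)/(s^2 - 2*s - 7)
2. cascade [M1/(1-M1*M2)], M3, M4: this yields T(s), and no further normalization is needed

Hence the answer: (12 - 12*s^2)/(s^4 + 2*s^3 - 17*s^2 - 24*s + 14)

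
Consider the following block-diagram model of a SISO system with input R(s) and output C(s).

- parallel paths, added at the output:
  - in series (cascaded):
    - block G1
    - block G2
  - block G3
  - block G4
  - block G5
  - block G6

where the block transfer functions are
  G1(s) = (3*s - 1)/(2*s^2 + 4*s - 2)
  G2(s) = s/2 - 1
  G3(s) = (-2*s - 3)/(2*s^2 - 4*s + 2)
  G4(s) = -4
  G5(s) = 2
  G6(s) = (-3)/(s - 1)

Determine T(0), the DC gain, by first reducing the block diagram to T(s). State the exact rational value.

1. cascade G1, G2; result (3*s^2 - 7*s + 2)/(4*s^2 + 8*s - 4)
2. parallel reduction of (G1*G2), G3, G4, G5, G6; result (-5*s^4 - 29*s^3 + 25*s^2 - 15*s + 4)/(4*s^4 - 16*s^2 + 16*s - 4)
That last expression is T(s); at s = 0 only the constant terms survive, so T(0) = 4/(-4) = -1.

Therefore the answer is -1.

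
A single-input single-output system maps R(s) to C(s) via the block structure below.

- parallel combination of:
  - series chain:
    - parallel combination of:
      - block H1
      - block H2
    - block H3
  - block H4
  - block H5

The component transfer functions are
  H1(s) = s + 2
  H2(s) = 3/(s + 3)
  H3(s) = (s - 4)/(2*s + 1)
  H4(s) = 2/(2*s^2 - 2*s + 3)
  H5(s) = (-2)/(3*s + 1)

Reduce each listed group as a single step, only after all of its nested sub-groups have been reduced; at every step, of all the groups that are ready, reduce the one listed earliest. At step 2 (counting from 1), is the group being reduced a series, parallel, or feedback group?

The answer is series.

Reasoning:
(1) parallel reduction of H1, H2
(2) cascade (H1+H2), H3
(3) reduce the parallel group ((H1+H2)*H3), H4, H5
The group at step 2 is a series group.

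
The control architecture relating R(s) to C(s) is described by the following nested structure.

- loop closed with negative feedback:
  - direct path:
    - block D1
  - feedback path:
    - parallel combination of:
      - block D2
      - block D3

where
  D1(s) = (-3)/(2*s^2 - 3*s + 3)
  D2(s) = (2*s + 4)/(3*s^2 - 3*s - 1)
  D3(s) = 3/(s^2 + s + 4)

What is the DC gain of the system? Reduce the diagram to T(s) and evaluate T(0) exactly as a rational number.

(1) reduce the parallel group D2, D3, giving (2*s^3 + 15*s^2 + 3*s + 13)/(3*s^4 + 8*s^2 - 13*s - 4)
(2) reduce the feedback loop with forward D1 and return (D2+D3), giving (-9*s^4 - 24*s^2 + 39*s + 12)/(6*s^6 - 9*s^5 + 25*s^4 - 56*s^3 + 10*s^2 - 36*s - 51)
Step 2 gives the overall T(s). Then T(0) = 12/(-51) = -4/17.

Final answer: -4/17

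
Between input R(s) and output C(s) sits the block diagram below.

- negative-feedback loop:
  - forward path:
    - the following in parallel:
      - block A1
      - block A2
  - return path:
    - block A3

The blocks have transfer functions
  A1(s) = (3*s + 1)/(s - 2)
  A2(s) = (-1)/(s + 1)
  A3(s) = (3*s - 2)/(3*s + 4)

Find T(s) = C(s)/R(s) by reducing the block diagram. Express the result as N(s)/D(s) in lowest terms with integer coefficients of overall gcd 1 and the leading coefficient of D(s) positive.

Step 1 - parallel reduction of A1, A2; result (3*s^2 + 3*s + 3)/(s^2 - s - 2)
Step 2 - collapse the loop ((A1+A2) forward, A3 return), which is the overall transfer function T(s) = C(s)/R(s) in lowest terms

Answer: (9*s^3 + 21*s^2 + 21*s + 12)/(12*s^3 + 4*s^2 - 7*s - 14)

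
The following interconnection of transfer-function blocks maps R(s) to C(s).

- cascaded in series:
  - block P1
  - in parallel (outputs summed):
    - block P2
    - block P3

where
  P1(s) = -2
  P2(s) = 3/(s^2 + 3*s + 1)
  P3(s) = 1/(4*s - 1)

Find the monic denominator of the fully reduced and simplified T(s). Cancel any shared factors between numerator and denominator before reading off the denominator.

Answer: s^3 + 11*s^2/4 + s/4 - 1/4

Working:
Step 1: add P2, P3 (parallel): (s^2 + 15*s - 2)/(4*s^3 + 11*s^2 + s - 1)
Step 2: reduce the series chain P1, (P2+P3): (-2*s^2 - 30*s + 4)/(4*s^3 + 11*s^2 + s - 1)
T(s) is the step-2 result (common factors already cancelled). Leading coefficient of the denominator: 4. Divide through by 4 for the monic polynomial.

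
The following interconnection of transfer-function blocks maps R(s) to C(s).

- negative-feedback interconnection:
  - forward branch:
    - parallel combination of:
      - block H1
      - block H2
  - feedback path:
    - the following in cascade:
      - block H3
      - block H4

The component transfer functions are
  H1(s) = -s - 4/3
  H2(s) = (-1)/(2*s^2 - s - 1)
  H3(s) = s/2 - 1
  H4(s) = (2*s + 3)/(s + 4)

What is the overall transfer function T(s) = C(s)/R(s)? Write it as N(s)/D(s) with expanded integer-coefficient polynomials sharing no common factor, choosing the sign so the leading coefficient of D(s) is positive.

[1] reduce the parallel group H1, H2, giving (-6*s^3 - 5*s^2 + 7*s + 1)/(6*s^2 - 3*s - 3)
[2] combine H3, H4 in series, giving (2*s^2 - s - 6)/(2*s + 8)
[3] collapse the loop ((H1+H2) forward, (H3*H4) return), which is the overall transfer function T(s) = C(s)/R(s) in lowest terms

Hence the answer: (12*s^4 + 58*s^3 + 26*s^2 - 58*s - 8)/(12*s^5 + 4*s^4 - 67*s^3 - 67*s^2 + 73*s + 30)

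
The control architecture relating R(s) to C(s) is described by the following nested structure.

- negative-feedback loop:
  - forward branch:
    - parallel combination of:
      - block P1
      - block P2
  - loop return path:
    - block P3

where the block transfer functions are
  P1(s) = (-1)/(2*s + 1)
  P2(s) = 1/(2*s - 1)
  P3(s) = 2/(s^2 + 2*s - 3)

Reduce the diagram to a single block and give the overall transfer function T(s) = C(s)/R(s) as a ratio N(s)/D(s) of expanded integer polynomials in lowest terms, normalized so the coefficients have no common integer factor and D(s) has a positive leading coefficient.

Answer: (2*s^2 + 4*s - 6)/(4*s^4 + 8*s^3 - 13*s^2 - 2*s + 7)

Working:
Step 1: parallel reduction of P1, P2: 2/(4*s^2 - 1)
Step 2: reduce the feedback loop with forward (P1+P2) and return P3; the result is T(s) itself (integer coefficients, no common factor, positive leading denominator coefficient)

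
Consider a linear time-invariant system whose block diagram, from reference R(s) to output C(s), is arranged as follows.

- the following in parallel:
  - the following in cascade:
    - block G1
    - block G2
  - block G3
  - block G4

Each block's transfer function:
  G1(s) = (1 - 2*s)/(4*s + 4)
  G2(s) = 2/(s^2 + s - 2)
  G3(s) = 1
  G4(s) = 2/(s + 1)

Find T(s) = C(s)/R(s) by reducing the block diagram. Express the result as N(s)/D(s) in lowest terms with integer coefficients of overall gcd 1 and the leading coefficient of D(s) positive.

Step 1: reduce the series chain G1, G2 = (1 - 2*s)/(2*s^3 + 4*s^2 - 2*s - 4)
Step 2: add (G1*G2), G3, G4 (parallel); the result is T(s) itself (integer coefficients, no common factor, positive leading denominator coefficient)

Therefore the answer is (2*s^3 + 8*s^2 - 11)/(2*s^3 + 4*s^2 - 2*s - 4).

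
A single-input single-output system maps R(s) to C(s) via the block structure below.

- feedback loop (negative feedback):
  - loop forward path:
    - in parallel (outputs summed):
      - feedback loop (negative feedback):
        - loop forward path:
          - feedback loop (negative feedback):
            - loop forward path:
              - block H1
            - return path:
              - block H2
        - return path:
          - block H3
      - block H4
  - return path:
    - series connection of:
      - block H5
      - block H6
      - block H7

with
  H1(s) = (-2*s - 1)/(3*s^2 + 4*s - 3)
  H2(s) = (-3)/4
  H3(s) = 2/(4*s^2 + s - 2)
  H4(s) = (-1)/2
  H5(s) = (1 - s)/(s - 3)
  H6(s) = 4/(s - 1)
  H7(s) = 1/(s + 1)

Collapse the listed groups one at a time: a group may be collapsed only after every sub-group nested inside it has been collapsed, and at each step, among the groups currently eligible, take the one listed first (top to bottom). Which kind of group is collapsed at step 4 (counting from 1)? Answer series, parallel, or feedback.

The answer is series.

Reasoning:
1. feedback reduction of H1, H2
2. collapse the loop ([H1/(1+H1*H2)] forward, H3 return)
3. add [[H1/(1+H1*H2)]/(1+[H1/(1+H1*H2)]*H3)], H4 (parallel)
4. combine H5, H6, H7 in series
5. apply the feedback formula to ([[H1/(1+H1*H2)]/(1+[H1/(1+H1*H2)]*H3)]+H4), (H5*H6*H7)
At step 4 the group reduced is series.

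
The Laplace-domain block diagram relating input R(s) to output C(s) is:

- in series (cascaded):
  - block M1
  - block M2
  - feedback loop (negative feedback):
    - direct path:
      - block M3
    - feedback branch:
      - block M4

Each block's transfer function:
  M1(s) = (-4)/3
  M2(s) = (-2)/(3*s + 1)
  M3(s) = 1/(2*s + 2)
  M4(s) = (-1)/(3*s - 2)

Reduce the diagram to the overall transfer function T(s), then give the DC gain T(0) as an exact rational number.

(1) feedback reduction of M3, M4; result (3*s - 2)/(6*s^2 + 2*s - 5)
(2) reduce the series chain M1, M2, [M3/(1+M3*M4)]; result (24*s - 16)/(54*s^3 + 36*s^2 - 39*s - 15)
DC gain: substitute s = 0 into T(s) from step 2: T(0) = -16/(-15) = 16/15.

Hence the answer: 16/15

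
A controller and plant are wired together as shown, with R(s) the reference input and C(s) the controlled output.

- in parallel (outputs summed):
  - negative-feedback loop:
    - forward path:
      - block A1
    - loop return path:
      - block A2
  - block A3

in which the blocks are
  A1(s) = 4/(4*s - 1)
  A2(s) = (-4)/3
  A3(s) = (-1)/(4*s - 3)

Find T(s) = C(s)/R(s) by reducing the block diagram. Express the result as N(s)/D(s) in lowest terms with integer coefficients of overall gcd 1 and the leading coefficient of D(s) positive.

Step 1. close the feedback loop around A1, A2: 12/(12*s - 19)
Step 2. reduce the parallel group [A1/(1+A1*A2)], A3: this yields T(s), and no further normalization is needed

Answer: (36*s - 17)/(48*s^2 - 112*s + 57)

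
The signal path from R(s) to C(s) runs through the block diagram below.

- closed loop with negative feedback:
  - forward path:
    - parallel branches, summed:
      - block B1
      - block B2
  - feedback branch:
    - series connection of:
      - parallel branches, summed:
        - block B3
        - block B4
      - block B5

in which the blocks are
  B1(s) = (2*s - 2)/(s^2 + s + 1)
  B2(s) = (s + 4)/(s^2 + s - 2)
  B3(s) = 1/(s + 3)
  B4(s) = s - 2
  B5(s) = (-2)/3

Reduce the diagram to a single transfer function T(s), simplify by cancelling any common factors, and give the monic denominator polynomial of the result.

First reduce the diagram to T(s).

Step 1: parallel reduction of B1, B2 = (3*s^3 + 5*s^2 - s + 8)/(s^4 + 2*s^3 - s - 2)
Step 2: parallel reduction of B3, B4 = (s^2 + s - 5)/(s + 3)
Step 3: multiply (B3+B4), B5 (series) = (-2*s^2 - 2*s + 10)/(3*s + 9)
Step 4: apply the feedback formula to (B1+B2), ((B3+B4)*B5) = (-9*s^4 - 42*s^3 - 42*s^2 - 15*s - 72)/(3*s^5 + s^4 - 40*s^3 - 33*s^2 + 41*s - 62)
Step 4 gives the fully reduced T(s), with no common factor left to cancel. The denominator's leading coefficient is 3, so divide each of its coefficients by 3 to get the monic form.

Answer: s^5 + s^4/3 - 40*s^3/3 - 11*s^2 + 41*s/3 - 62/3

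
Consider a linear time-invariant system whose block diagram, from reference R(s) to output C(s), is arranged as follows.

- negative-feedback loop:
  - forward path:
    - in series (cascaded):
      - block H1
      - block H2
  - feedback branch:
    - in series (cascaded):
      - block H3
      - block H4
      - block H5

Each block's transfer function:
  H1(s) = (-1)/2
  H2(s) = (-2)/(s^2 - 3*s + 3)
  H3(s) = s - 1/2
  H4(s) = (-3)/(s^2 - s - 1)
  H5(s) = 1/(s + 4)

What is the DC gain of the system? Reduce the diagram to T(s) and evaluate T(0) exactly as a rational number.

The answer is 8/21.

Reasoning:
Step 1: reduce the series chain H1, H2; result 1/(s^2 - 3*s + 3)
Step 2: multiply H3, H4, H5 (series); result (3 - 6*s)/(2*s^3 + 6*s^2 - 10*s - 8)
Step 3: apply the feedback formula to (H1*H2), (H3*H4*H5); result (2*s^3 + 6*s^2 - 10*s - 8)/(2*s^5 - 22*s^3 + 40*s^2 - 12*s - 21)
The step-3 result is T(s). Setting s = 0: T(0) = -8/(-21) = 8/21.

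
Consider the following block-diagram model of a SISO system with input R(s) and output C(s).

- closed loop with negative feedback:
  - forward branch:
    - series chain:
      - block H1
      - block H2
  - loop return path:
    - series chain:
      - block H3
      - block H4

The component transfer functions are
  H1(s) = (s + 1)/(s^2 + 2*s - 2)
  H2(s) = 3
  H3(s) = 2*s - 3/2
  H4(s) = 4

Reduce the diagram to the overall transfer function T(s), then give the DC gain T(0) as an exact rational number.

Step 1. reduce the series chain H1, H2, giving (3*s + 3)/(s^2 + 2*s - 2)
Step 2. cascade H3, H4, giving 8*s - 6
Step 3. reduce the feedback loop with forward (H1*H2) and return (H3*H4), giving (3*s + 3)/(25*s^2 + 8*s - 20)
Step 3 gives the overall T(s). Then T(0) = 3/(-20) = -3/20.

Hence the answer: -3/20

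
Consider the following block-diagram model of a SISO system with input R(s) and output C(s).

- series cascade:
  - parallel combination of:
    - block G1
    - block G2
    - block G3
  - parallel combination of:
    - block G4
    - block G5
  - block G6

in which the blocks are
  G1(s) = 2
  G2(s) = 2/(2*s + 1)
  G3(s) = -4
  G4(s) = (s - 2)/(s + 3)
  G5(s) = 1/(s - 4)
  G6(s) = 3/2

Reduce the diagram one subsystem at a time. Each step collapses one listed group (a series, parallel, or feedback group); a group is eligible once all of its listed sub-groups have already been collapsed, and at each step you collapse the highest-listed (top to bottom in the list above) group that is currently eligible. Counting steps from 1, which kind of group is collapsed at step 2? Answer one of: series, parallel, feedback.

The answer is parallel.

Reasoning:
Step 1 - sum the parallel branches G1, G2, G3
Step 2 - sum the parallel branches G4, G5
Step 3 - series reduction of (G1+G2+G3), (G4+G5), G6
The group at step 2 is a parallel group.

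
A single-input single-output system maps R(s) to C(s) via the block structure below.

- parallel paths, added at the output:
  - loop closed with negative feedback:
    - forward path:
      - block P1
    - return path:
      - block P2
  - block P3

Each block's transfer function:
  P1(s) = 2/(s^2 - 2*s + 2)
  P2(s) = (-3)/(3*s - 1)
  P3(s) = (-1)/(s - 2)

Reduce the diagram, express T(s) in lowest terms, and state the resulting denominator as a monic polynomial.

Step 1: close the feedback loop around P1, P2; result (6*s - 2)/(3*s^3 - 7*s^2 + 8*s - 8)
Step 2: parallel reduction of [P1/(1+P1*P2)], P3; result (-3*s^3 + 13*s^2 - 22*s + 12)/(3*s^4 - 13*s^3 + 22*s^2 - 24*s + 16)
No further cancellation is possible in the step-2 result, so that is T(s). Its denominator becomes monic after dividing by the leading coefficient 3.

Therefore the answer is s^4 - 13*s^3/3 + 22*s^2/3 - 8*s + 16/3.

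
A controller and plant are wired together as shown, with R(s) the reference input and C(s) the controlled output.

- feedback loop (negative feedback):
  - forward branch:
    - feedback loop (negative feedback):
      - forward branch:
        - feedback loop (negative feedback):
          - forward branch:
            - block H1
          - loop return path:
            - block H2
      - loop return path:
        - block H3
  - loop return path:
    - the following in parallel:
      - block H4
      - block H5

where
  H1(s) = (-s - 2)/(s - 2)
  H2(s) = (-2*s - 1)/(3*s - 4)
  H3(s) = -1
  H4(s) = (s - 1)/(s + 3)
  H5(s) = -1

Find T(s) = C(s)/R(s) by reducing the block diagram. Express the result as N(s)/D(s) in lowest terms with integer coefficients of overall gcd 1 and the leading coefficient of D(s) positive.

The answer is (-3*s^3 - 11*s^2 + 2*s + 24)/(8*s^3 + 33*s^2 + s - 26).

Reasoning:
Step 1: close the feedback loop around H1, H2; result (-3*s^2 - 2*s + 8)/(5*s^2 - 5*s + 10)
Step 2: apply the feedback formula to [H1/(1+H1*H2)], H3; result (-3*s^2 - 2*s + 8)/(8*s^2 - 3*s + 2)
Step 3: reduce the parallel group H4, H5; result (-4)/(s + 3)
Step 4: feedback reduction of [[H1/(1+H1*H2)]/(1+[H1/(1+H1*H2)]*H3)], (H4+H5) - this is the overall T(s), already in the required normalized form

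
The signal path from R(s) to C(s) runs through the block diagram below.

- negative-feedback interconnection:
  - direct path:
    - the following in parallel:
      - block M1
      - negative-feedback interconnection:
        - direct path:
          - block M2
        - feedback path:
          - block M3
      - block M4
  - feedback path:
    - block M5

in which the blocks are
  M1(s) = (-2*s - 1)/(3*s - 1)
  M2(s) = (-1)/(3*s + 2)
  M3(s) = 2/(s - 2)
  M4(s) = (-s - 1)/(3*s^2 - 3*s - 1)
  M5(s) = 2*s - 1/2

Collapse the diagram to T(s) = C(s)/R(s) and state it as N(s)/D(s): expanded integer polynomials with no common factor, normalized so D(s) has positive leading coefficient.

Answer: (36*s^5 - 30*s^4 - 150*s^3 + 60*s^2 + 54*s + 20)/(72*s^6 - 132*s^5 - 141*s^4 + 207*s^3 - 72*s^2 + 21*s + 2)

Working:
[1] collapse the loop (M2 forward, M3 return): (2 - s)/(3*s^2 - 4*s - 6)
[2] parallel reduction of M1, [M2/(1+M2*M3)], M4: (-18*s^5 + 15*s^4 + 75*s^3 - 30*s^2 - 27*s - 10)/(27*s^5 - 72*s^4 - 6*s^3 + 75*s^2 - 4*s - 6)
[3] apply the feedback formula to (M1+[M2/(1+M2*M3)]+M4), M5, giving the overall T(s)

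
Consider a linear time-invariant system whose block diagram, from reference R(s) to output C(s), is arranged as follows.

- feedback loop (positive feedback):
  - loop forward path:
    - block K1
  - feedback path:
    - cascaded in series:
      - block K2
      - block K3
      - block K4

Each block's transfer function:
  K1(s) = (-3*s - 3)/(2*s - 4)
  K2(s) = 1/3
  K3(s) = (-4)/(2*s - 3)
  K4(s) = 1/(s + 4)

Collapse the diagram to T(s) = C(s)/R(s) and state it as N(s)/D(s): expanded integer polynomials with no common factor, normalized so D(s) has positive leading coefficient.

First reduce the diagram to T(s).

Step 1 - reduce the series chain K2, K3, K4; result (-4)/(6*s^2 + 15*s - 36)
Step 2 - apply the feedback formula to K1, (K2*K3*K4): this yields T(s), and no further normalization is needed

Answer: (-6*s^3 - 21*s^2 + 21*s + 36)/(4*s^3 + 2*s^2 - 48*s + 44)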